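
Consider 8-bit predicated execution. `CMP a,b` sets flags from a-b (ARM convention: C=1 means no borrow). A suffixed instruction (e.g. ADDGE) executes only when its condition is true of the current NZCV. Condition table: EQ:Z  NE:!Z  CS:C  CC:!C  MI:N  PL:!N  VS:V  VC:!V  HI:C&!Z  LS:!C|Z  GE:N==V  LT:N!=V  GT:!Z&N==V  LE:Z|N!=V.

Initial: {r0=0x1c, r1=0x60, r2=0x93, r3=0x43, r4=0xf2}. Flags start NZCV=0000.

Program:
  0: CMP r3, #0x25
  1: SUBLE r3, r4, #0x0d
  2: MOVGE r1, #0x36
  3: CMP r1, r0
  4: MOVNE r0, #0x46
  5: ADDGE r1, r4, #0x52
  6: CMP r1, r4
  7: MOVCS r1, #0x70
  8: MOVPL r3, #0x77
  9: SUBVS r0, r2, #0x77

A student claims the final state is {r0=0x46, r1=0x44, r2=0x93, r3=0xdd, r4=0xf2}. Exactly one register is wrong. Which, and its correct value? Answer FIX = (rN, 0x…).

[0] flags=0010 → (cmp)
[1] flags=0010 LE?F → skip
[2] flags=0010 GE?T → r1=0x36
[3] flags=0010 → (cmp)
[4] flags=0010 NE?T → r0=0x46
[5] flags=0010 GE?T → r1=0x44
[6] flags=0000 → (cmp)
[7] flags=0000 CS?F → skip
[8] flags=0000 PL?T → r3=0x77
[9] flags=0000 VS?F → skip

FIX = (r3, 0x77)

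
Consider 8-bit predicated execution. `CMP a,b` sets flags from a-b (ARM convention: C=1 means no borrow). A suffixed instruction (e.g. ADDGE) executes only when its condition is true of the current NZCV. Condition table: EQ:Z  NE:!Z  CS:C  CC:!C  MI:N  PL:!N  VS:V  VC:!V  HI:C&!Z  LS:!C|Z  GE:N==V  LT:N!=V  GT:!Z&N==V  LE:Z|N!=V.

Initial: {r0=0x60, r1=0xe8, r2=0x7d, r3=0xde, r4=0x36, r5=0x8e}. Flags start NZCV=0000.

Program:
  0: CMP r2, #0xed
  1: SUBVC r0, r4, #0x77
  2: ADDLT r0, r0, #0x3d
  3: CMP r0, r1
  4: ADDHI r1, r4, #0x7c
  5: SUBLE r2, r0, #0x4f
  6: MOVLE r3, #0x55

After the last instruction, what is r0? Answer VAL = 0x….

VAL = 0x60

0: ✓ CMP  NZCV=1001
1: · SUBVC
2: · ADDLT
3: ✓ CMP  NZCV=0000
4: · ADDHI
5: · SUBLE
6: · MOVLE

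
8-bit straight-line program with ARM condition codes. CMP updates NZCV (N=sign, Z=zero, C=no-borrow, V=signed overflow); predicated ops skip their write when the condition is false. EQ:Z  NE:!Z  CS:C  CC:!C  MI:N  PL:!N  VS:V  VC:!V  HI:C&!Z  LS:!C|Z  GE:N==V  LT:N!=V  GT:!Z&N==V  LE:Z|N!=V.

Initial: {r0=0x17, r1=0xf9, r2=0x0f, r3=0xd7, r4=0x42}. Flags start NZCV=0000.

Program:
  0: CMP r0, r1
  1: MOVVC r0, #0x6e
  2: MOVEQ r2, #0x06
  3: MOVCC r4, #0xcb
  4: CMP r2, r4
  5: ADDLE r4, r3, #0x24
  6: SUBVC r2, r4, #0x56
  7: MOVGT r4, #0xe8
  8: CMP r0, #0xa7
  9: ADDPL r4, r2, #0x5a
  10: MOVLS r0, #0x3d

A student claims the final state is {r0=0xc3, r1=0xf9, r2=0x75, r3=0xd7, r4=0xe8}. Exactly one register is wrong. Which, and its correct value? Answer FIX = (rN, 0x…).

0: ✓ CMP  NZCV=0000
1: ✓ MOVVC  r0←0x6e
2: · MOVEQ
3: ✓ MOVCC  r4←0xcb
4: ✓ CMP  NZCV=0000
5: · ADDLE
6: ✓ SUBVC  r2←0x75
7: ✓ MOVGT  r4←0xe8
8: ✓ CMP  NZCV=1001
9: · ADDPL
10: ✓ MOVLS  r0←0x3d

FIX = (r0, 0x3d)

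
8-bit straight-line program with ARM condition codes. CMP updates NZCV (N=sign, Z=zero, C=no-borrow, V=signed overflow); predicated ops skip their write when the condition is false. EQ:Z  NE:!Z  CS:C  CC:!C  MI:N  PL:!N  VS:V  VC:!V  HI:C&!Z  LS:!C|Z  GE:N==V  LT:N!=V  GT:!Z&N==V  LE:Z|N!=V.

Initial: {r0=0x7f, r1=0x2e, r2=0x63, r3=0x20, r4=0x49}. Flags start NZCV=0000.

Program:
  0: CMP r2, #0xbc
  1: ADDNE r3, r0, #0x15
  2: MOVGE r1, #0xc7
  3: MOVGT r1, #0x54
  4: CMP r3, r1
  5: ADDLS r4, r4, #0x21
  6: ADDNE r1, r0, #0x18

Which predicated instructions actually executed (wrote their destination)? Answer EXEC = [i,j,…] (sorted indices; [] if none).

0: ✓ CMP  NZCV=1001
1: ✓ ADDNE  r3←0x94
2: ✓ MOVGE  r1←0xc7
3: ✓ MOVGT  r1←0x54
4: ✓ CMP  NZCV=0011
5: · ADDLS
6: ✓ ADDNE  r1←0x97

EXEC = [1,2,3,6]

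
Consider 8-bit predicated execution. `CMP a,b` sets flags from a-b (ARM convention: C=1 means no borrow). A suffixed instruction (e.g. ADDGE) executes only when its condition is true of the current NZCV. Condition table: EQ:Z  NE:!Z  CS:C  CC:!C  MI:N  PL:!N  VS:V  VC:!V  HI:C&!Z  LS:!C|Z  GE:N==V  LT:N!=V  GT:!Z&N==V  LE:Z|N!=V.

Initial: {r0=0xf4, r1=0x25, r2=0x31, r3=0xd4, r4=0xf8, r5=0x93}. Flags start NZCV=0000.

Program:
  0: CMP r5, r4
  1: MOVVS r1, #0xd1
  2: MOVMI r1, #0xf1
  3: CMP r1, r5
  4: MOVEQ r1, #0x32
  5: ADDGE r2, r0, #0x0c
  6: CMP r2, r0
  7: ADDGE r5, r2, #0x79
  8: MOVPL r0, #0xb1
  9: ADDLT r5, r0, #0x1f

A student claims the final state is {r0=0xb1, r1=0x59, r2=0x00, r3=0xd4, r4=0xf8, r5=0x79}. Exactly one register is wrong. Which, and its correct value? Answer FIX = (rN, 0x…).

FIX = (r1, 0xf1)

0: ✓ CMP  NZCV=1000
1: · MOVVS
2: ✓ MOVMI  r1←0xf1
3: ✓ CMP  NZCV=0010
4: · MOVEQ
5: ✓ ADDGE  r2←0x00
6: ✓ CMP  NZCV=0000
7: ✓ ADDGE  r5←0x79
8: ✓ MOVPL  r0←0xb1
9: · ADDLT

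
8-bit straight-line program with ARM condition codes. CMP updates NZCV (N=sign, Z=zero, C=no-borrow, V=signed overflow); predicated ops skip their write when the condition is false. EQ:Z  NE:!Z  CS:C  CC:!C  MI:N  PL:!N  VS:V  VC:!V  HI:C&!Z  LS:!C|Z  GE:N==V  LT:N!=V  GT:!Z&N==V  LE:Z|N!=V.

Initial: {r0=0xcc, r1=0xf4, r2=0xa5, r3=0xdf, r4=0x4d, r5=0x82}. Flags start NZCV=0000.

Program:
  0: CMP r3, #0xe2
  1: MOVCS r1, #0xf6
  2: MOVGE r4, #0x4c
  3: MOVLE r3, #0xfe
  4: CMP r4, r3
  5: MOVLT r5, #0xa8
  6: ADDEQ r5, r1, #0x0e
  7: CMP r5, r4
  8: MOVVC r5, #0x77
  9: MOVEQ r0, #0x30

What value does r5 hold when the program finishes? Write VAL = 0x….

[0] flags=1000 → (cmp)
[1] flags=1000 CS?F → skip
[2] flags=1000 GE?F → skip
[3] flags=1000 LE?T → r3=0xfe
[4] flags=0000 → (cmp)
[5] flags=0000 LT?F → skip
[6] flags=0000 EQ?F → skip
[7] flags=0011 → (cmp)
[8] flags=0011 VC?F → skip
[9] flags=0011 EQ?F → skip

VAL = 0x82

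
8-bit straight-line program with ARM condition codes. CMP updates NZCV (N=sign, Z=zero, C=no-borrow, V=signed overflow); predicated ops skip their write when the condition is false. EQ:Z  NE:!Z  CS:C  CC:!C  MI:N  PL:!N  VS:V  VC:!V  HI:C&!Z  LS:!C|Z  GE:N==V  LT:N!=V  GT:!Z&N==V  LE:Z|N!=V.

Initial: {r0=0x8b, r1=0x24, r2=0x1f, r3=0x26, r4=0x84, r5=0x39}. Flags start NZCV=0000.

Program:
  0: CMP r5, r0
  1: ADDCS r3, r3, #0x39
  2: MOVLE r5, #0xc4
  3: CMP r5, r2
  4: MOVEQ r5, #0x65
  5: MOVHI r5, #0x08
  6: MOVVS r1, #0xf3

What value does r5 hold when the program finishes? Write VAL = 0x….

0: ✓ CMP  NZCV=1001
1: · ADDCS
2: · MOVLE
3: ✓ CMP  NZCV=0010
4: · MOVEQ
5: ✓ MOVHI  r5←0x08
6: · MOVVS

VAL = 0x08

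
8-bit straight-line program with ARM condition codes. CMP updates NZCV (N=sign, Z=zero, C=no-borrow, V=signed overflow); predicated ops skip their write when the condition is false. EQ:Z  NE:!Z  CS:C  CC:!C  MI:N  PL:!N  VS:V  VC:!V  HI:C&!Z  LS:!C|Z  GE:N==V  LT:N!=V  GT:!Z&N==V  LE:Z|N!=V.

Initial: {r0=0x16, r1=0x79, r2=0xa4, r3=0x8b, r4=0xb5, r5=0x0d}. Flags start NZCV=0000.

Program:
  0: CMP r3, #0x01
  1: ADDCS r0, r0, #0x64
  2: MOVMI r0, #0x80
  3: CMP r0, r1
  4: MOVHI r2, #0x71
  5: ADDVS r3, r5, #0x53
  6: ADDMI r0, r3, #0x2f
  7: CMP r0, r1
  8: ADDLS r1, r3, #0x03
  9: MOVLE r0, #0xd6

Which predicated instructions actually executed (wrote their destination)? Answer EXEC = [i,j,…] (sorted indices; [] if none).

EXEC = [1,2,4,5,9]

0: ✓ CMP  NZCV=1010
1: ✓ ADDCS  r0←0x7a
2: ✓ MOVMI  r0←0x80
3: ✓ CMP  NZCV=0011
4: ✓ MOVHI  r2←0x71
5: ✓ ADDVS  r3←0x60
6: · ADDMI
7: ✓ CMP  NZCV=0011
8: · ADDLS
9: ✓ MOVLE  r0←0xd6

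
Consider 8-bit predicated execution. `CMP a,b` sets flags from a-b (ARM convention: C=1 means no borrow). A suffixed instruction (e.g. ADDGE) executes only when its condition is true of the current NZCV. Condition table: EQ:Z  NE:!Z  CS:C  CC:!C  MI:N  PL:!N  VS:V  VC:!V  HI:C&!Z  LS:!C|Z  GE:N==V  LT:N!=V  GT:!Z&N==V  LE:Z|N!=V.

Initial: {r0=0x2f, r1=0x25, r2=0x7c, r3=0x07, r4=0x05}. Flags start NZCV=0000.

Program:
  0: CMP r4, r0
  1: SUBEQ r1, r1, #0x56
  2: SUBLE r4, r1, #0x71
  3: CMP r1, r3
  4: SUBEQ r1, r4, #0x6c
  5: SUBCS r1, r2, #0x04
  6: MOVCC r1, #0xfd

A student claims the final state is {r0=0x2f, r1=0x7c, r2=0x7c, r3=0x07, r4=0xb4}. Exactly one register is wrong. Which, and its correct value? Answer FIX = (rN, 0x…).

FIX = (r1, 0x78)

0: ✓ CMP  NZCV=1000
1: · SUBEQ
2: ✓ SUBLE  r4←0xb4
3: ✓ CMP  NZCV=0010
4: · SUBEQ
5: ✓ SUBCS  r1←0x78
6: · MOVCC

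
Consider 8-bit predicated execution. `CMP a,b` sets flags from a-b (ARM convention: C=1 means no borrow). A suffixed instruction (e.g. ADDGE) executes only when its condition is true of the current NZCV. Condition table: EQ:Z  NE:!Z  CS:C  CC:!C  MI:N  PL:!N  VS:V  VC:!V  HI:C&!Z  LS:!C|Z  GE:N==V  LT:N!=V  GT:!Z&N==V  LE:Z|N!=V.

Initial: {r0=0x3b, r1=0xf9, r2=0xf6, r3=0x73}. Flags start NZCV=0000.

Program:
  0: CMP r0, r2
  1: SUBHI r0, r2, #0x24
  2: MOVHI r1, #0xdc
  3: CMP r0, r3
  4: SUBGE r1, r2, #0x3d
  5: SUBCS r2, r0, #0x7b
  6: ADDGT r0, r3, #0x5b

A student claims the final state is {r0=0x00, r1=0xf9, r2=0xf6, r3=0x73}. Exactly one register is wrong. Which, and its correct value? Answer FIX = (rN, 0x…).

FIX = (r0, 0x3b)

0: ✓ CMP  NZCV=0000
1: · SUBHI
2: · MOVHI
3: ✓ CMP  NZCV=1000
4: · SUBGE
5: · SUBCS
6: · ADDGT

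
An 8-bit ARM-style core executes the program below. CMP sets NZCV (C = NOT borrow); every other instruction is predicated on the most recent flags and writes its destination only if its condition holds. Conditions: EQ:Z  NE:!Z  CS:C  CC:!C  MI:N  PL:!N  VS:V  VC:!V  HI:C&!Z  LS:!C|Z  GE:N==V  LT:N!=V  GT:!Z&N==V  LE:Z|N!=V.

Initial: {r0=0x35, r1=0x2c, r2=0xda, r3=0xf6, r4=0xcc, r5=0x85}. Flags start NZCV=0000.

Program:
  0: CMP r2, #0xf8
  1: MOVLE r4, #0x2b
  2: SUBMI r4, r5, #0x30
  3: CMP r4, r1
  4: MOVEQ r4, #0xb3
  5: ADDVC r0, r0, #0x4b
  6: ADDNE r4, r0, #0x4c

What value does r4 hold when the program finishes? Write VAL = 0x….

[0] flags=1000 → (cmp)
[1] flags=1000 LE?T → r4=0x2b
[2] flags=1000 MI?T → r4=0x55
[3] flags=0010 → (cmp)
[4] flags=0010 EQ?F → skip
[5] flags=0010 VC?T → r0=0x80
[6] flags=0010 NE?T → r4=0xcc

VAL = 0xcc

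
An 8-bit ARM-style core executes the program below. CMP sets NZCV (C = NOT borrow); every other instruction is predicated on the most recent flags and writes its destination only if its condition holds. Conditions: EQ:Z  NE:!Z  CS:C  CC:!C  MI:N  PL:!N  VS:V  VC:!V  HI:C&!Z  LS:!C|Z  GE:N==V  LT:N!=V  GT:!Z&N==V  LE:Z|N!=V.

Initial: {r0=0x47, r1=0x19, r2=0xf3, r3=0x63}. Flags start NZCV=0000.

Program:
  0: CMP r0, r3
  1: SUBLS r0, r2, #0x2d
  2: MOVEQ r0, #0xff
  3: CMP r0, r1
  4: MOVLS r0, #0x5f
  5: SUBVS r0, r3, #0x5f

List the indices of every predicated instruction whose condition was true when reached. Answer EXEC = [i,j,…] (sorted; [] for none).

0: ✓ CMP  NZCV=1000
1: ✓ SUBLS  r0←0xc6
2: · MOVEQ
3: ✓ CMP  NZCV=1010
4: · MOVLS
5: · SUBVS

EXEC = [1]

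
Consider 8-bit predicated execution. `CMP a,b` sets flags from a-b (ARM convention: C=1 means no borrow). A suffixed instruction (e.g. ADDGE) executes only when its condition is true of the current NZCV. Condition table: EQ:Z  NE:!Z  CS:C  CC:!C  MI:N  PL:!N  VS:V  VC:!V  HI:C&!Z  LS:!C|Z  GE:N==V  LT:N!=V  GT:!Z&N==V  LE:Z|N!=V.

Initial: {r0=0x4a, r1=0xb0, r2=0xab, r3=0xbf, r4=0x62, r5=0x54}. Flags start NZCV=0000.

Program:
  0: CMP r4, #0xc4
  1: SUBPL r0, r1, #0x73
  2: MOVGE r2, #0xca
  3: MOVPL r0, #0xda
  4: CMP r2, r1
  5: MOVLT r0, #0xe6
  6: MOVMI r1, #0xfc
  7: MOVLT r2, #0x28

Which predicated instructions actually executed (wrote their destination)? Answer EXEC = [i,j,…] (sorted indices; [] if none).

EXEC = [2]

[0] flags=1001 → (cmp)
[1] flags=1001 PL?F → skip
[2] flags=1001 GE?T → r2=0xca
[3] flags=1001 PL?F → skip
[4] flags=0010 → (cmp)
[5] flags=0010 LT?F → skip
[6] flags=0010 MI?F → skip
[7] flags=0010 LT?F → skip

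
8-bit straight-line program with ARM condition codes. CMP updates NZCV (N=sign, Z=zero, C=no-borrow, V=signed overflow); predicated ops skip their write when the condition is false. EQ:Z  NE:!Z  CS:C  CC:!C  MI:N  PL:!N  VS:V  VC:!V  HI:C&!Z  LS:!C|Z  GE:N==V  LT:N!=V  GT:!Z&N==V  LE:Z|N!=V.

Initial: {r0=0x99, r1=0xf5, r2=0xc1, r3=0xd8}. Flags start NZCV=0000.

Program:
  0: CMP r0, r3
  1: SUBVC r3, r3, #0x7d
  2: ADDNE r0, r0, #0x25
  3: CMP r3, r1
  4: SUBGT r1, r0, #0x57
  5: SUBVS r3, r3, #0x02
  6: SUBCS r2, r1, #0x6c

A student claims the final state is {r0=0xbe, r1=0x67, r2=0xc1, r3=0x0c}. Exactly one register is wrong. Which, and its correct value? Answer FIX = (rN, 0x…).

FIX = (r3, 0x5b)

0: ✓ CMP  NZCV=1000
1: ✓ SUBVC  r3←0x5b
2: ✓ ADDNE  r0←0xbe
3: ✓ CMP  NZCV=0000
4: ✓ SUBGT  r1←0x67
5: · SUBVS
6: · SUBCS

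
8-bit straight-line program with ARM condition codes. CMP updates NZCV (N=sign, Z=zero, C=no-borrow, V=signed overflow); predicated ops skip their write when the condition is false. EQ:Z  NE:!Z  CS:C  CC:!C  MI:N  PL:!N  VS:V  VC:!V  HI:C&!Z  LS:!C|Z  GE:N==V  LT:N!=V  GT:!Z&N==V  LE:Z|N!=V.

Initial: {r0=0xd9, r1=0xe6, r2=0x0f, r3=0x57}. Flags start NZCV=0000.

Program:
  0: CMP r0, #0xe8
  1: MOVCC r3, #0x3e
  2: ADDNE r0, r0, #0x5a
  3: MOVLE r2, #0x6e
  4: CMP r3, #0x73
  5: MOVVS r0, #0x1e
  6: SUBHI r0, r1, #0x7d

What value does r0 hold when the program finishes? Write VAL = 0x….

0: ✓ CMP  NZCV=1000
1: ✓ MOVCC  r3←0x3e
2: ✓ ADDNE  r0←0x33
3: ✓ MOVLE  r2←0x6e
4: ✓ CMP  NZCV=1000
5: · MOVVS
6: · SUBHI

VAL = 0x33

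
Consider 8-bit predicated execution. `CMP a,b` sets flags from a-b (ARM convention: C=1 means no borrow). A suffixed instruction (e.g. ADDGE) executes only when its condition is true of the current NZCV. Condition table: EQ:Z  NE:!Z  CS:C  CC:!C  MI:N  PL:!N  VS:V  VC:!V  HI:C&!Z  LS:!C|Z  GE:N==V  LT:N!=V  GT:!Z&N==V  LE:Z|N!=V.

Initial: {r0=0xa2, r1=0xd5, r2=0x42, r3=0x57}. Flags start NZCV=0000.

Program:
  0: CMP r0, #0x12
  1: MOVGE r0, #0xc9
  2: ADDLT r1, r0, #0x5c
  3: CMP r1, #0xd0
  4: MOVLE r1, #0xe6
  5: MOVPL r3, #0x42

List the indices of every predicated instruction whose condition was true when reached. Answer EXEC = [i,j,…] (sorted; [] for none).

EXEC = [2,5]

0: ✓ CMP  NZCV=1010
1: · MOVGE
2: ✓ ADDLT  r1←0xfe
3: ✓ CMP  NZCV=0010
4: · MOVLE
5: ✓ MOVPL  r3←0x42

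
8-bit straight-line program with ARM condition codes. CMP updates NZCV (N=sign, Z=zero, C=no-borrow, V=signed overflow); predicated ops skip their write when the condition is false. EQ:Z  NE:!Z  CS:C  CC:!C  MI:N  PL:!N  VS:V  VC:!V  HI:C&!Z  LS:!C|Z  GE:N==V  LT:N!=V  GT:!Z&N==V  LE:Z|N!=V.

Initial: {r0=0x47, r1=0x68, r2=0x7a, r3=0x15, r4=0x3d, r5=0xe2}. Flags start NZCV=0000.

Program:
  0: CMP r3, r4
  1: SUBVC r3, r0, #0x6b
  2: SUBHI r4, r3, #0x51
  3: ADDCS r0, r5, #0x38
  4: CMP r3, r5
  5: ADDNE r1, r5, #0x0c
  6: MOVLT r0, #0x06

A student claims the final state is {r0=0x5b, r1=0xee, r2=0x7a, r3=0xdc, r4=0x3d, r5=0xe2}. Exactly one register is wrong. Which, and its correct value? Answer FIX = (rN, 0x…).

FIX = (r0, 0x06)

[0] flags=1000 → (cmp)
[1] flags=1000 VC?T → r3=0xdc
[2] flags=1000 HI?F → skip
[3] flags=1000 CS?F → skip
[4] flags=1000 → (cmp)
[5] flags=1000 NE?T → r1=0xee
[6] flags=1000 LT?T → r0=0x06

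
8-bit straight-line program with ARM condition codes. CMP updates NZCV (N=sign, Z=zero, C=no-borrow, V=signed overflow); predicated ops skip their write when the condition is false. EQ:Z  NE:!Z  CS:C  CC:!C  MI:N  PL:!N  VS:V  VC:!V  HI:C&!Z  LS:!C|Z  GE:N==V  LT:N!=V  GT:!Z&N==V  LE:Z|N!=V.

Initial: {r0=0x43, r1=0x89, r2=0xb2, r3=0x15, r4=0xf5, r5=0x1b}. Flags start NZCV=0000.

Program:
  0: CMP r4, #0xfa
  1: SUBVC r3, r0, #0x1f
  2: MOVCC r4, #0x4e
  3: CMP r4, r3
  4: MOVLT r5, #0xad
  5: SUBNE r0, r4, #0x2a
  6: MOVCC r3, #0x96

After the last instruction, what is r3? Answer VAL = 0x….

0: ✓ CMP  NZCV=1000
1: ✓ SUBVC  r3←0x24
2: ✓ MOVCC  r4←0x4e
3: ✓ CMP  NZCV=0010
4: · MOVLT
5: ✓ SUBNE  r0←0x24
6: · MOVCC

VAL = 0x24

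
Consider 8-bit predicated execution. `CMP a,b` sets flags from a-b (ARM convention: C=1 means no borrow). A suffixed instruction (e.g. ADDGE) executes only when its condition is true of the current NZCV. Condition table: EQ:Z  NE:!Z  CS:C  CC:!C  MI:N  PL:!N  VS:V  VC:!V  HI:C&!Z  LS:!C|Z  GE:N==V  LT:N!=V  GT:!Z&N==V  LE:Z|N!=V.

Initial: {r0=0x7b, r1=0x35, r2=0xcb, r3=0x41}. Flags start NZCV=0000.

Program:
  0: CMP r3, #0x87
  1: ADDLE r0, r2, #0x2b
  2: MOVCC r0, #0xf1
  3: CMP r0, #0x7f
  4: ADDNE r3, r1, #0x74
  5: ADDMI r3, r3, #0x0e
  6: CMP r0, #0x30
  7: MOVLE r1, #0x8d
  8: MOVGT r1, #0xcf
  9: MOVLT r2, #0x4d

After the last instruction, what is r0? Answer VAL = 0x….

VAL = 0xf1

[0] flags=1001 → (cmp)
[1] flags=1001 LE?F → skip
[2] flags=1001 CC?T → r0=0xf1
[3] flags=0011 → (cmp)
[4] flags=0011 NE?T → r3=0xa9
[5] flags=0011 MI?F → skip
[6] flags=1010 → (cmp)
[7] flags=1010 LE?T → r1=0x8d
[8] flags=1010 GT?F → skip
[9] flags=1010 LT?T → r2=0x4d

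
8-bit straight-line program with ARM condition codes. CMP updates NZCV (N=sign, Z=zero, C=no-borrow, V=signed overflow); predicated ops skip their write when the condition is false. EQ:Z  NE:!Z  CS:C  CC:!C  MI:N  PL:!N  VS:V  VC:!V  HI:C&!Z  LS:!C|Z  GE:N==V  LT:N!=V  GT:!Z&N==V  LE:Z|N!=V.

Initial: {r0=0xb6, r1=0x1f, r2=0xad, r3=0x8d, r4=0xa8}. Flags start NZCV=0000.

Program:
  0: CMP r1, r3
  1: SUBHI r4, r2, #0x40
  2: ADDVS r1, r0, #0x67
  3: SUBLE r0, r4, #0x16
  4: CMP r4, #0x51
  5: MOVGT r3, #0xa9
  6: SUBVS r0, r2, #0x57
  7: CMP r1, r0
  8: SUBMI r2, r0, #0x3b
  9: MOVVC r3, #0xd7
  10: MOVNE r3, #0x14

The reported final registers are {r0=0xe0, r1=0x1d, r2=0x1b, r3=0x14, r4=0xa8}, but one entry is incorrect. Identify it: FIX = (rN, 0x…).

FIX = (r0, 0x56)

0: ✓ CMP  NZCV=1001
1: · SUBHI
2: ✓ ADDVS  r1←0x1d
3: · SUBLE
4: ✓ CMP  NZCV=0011
5: · MOVGT
6: ✓ SUBVS  r0←0x56
7: ✓ CMP  NZCV=1000
8: ✓ SUBMI  r2←0x1b
9: ✓ MOVVC  r3←0xd7
10: ✓ MOVNE  r3←0x14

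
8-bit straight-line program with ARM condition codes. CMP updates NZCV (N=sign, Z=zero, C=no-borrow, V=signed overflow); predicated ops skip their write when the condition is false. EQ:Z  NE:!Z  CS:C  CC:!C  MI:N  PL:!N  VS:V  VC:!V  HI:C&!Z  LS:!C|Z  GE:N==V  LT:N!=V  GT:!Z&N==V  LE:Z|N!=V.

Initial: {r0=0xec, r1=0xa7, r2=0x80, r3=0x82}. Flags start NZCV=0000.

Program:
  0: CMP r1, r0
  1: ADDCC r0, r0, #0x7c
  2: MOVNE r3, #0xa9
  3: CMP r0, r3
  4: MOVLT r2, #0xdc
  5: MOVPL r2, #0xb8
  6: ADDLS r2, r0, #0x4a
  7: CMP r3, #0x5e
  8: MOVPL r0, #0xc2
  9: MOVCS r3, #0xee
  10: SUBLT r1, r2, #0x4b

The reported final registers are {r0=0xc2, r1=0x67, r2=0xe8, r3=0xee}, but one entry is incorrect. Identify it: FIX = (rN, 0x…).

[0] flags=1000 → (cmp)
[1] flags=1000 CC?T → r0=0x68
[2] flags=1000 NE?T → r3=0xa9
[3] flags=1001 → (cmp)
[4] flags=1001 LT?F → skip
[5] flags=1001 PL?F → skip
[6] flags=1001 LS?T → r2=0xb2
[7] flags=0011 → (cmp)
[8] flags=0011 PL?T → r0=0xc2
[9] flags=0011 CS?T → r3=0xee
[10] flags=0011 LT?T → r1=0x67

FIX = (r2, 0xb2)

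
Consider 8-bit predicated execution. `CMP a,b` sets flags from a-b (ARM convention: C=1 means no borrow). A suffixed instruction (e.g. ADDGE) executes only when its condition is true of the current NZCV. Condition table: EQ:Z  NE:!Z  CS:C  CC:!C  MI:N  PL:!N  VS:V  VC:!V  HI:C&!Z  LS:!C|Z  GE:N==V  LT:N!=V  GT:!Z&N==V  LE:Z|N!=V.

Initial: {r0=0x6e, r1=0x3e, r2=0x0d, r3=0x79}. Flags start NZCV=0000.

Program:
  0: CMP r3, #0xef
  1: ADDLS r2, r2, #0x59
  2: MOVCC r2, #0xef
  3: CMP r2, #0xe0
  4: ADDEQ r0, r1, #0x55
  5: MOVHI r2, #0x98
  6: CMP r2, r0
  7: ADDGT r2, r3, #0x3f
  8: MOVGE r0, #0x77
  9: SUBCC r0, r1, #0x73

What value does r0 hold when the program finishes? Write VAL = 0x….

[0] flags=1001 → (cmp)
[1] flags=1001 LS?T → r2=0x66
[2] flags=1001 CC?T → r2=0xef
[3] flags=0010 → (cmp)
[4] flags=0010 EQ?F → skip
[5] flags=0010 HI?T → r2=0x98
[6] flags=0011 → (cmp)
[7] flags=0011 GT?F → skip
[8] flags=0011 GE?F → skip
[9] flags=0011 CC?F → skip

VAL = 0x6e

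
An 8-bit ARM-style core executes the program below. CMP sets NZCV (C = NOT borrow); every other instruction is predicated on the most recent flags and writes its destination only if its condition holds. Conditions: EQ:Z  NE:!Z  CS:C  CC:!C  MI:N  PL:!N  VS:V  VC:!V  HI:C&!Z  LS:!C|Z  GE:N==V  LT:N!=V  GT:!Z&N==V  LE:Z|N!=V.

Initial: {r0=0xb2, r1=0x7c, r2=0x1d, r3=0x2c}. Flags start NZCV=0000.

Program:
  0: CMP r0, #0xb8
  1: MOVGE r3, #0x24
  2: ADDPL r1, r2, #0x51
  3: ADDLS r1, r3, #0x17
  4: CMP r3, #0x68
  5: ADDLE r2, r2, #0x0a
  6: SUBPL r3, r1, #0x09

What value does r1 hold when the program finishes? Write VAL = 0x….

[0] flags=1000 → (cmp)
[1] flags=1000 GE?F → skip
[2] flags=1000 PL?F → skip
[3] flags=1000 LS?T → r1=0x43
[4] flags=1000 → (cmp)
[5] flags=1000 LE?T → r2=0x27
[6] flags=1000 PL?F → skip

VAL = 0x43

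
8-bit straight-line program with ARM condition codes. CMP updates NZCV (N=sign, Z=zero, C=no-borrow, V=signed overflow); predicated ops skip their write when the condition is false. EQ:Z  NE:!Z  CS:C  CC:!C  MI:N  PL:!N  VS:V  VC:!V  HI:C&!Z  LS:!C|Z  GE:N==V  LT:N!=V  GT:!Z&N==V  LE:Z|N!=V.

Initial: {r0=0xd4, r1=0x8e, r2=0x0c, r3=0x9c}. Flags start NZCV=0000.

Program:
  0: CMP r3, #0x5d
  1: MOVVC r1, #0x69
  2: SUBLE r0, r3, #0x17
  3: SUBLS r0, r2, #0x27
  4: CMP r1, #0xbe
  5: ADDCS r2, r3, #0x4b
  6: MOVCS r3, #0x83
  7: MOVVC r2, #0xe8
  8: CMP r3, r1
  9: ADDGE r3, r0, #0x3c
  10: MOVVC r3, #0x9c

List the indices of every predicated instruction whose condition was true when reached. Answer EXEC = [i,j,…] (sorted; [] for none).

[0] flags=0011 → (cmp)
[1] flags=0011 VC?F → skip
[2] flags=0011 LE?T → r0=0x85
[3] flags=0011 LS?F → skip
[4] flags=1000 → (cmp)
[5] flags=1000 CS?F → skip
[6] flags=1000 CS?F → skip
[7] flags=1000 VC?T → r2=0xe8
[8] flags=0010 → (cmp)
[9] flags=0010 GE?T → r3=0xc1
[10] flags=0010 VC?T → r3=0x9c

EXEC = [2,7,9,10]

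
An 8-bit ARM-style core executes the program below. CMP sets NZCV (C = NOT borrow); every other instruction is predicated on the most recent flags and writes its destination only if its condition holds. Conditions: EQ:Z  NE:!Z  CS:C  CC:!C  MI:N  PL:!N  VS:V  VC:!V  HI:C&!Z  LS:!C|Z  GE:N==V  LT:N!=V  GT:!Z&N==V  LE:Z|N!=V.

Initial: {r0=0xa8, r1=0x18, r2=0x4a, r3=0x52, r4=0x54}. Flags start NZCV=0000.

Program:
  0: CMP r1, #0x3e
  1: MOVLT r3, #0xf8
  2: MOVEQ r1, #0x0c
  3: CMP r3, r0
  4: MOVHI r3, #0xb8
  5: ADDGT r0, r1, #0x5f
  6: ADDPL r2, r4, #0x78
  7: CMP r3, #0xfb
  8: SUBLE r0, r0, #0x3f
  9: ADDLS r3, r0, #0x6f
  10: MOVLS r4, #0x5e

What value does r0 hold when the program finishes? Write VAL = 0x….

0: ✓ CMP  NZCV=1000
1: ✓ MOVLT  r3←0xf8
2: · MOVEQ
3: ✓ CMP  NZCV=0010
4: ✓ MOVHI  r3←0xb8
5: ✓ ADDGT  r0←0x77
6: ✓ ADDPL  r2←0xcc
7: ✓ CMP  NZCV=1000
8: ✓ SUBLE  r0←0x38
9: ✓ ADDLS  r3←0xa7
10: ✓ MOVLS  r4←0x5e

VAL = 0x38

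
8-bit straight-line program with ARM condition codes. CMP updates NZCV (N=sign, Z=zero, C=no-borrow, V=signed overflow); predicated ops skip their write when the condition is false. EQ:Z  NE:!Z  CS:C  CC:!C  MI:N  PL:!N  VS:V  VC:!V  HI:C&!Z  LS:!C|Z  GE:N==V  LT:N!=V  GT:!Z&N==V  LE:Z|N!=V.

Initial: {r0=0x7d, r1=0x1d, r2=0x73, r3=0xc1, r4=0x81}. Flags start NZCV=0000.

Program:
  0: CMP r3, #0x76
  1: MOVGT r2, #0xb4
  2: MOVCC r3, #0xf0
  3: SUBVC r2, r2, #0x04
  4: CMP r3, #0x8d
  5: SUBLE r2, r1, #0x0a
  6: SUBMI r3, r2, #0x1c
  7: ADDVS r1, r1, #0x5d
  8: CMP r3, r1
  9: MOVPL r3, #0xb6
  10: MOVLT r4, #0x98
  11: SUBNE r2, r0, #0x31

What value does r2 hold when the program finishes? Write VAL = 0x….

0: ✓ CMP  NZCV=0011
1: · MOVGT
2: · MOVCC
3: · SUBVC
4: ✓ CMP  NZCV=0010
5: · SUBLE
6: · SUBMI
7: · ADDVS
8: ✓ CMP  NZCV=1010
9: · MOVPL
10: ✓ MOVLT  r4←0x98
11: ✓ SUBNE  r2←0x4c

VAL = 0x4c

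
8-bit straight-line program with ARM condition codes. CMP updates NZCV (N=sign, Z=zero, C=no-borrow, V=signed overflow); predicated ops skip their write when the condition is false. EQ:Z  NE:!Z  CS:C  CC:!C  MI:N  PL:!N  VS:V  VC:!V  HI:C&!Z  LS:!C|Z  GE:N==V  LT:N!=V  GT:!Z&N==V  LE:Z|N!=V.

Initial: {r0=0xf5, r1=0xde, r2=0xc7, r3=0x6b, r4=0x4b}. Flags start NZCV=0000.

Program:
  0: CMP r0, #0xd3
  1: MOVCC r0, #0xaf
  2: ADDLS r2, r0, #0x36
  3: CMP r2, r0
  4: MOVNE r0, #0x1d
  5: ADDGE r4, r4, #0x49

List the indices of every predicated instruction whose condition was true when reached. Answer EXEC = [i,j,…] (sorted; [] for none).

EXEC = [4]

[0] flags=0010 → (cmp)
[1] flags=0010 CC?F → skip
[2] flags=0010 LS?F → skip
[3] flags=1000 → (cmp)
[4] flags=1000 NE?T → r0=0x1d
[5] flags=1000 GE?F → skip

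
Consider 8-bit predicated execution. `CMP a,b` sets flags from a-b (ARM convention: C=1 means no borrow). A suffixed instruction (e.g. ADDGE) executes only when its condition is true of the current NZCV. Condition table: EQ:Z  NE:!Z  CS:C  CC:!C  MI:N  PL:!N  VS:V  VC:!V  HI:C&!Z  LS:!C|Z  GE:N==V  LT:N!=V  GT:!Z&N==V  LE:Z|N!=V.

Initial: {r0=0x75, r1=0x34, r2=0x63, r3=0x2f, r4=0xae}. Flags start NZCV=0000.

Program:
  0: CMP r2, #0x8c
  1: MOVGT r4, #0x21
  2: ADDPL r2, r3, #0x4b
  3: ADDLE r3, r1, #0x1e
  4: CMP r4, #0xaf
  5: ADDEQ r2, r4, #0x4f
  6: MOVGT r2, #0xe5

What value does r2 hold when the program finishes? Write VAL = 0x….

VAL = 0xe5

[0] flags=1001 → (cmp)
[1] flags=1001 GT?T → r4=0x21
[2] flags=1001 PL?F → skip
[3] flags=1001 LE?F → skip
[4] flags=0000 → (cmp)
[5] flags=0000 EQ?F → skip
[6] flags=0000 GT?T → r2=0xe5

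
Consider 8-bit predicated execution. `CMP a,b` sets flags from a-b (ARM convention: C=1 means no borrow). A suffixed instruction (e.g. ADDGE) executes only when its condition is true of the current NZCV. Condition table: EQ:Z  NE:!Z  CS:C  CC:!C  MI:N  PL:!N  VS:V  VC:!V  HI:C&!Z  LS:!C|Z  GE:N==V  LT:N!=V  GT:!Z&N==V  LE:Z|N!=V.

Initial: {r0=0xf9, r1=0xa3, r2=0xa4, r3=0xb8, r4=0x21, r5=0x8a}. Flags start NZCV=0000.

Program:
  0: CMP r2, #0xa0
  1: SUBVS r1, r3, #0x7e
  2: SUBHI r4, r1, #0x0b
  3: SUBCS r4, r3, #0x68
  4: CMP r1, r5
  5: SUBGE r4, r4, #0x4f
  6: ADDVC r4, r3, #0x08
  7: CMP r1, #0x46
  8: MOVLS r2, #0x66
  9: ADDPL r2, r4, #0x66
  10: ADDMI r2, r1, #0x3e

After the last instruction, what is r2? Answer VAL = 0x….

[0] flags=0010 → (cmp)
[1] flags=0010 VS?F → skip
[2] flags=0010 HI?T → r4=0x98
[3] flags=0010 CS?T → r4=0x50
[4] flags=0010 → (cmp)
[5] flags=0010 GE?T → r4=0x01
[6] flags=0010 VC?T → r4=0xc0
[7] flags=0011 → (cmp)
[8] flags=0011 LS?F → skip
[9] flags=0011 PL?T → r2=0x26
[10] flags=0011 MI?F → skip

VAL = 0x26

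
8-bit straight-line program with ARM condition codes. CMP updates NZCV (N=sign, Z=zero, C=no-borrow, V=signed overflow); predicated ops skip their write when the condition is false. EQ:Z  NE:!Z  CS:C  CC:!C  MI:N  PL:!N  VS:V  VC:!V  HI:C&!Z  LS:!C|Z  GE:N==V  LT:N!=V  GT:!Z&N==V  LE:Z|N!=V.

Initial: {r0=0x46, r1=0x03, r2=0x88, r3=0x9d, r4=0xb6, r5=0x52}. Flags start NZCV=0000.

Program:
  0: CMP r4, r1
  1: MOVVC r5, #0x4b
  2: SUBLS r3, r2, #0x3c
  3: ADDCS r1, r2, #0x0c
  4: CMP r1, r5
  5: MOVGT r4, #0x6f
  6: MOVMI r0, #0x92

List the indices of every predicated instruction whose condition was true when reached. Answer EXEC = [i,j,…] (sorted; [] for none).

EXEC = [1,3]

0: ✓ CMP  NZCV=1010
1: ✓ MOVVC  r5←0x4b
2: · SUBLS
3: ✓ ADDCS  r1←0x94
4: ✓ CMP  NZCV=0011
5: · MOVGT
6: · MOVMI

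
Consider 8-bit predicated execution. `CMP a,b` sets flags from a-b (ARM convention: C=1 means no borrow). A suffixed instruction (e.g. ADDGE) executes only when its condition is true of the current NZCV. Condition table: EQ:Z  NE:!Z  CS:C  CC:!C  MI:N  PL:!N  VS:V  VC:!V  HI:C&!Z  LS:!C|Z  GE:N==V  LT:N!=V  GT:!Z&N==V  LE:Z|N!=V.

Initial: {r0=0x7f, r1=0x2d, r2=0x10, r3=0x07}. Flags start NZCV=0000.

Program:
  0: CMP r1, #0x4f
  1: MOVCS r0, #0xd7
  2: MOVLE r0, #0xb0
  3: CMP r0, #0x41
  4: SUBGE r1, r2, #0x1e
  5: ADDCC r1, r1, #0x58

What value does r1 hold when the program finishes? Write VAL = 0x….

VAL = 0x2d

0: ✓ CMP  NZCV=1000
1: · MOVCS
2: ✓ MOVLE  r0←0xb0
3: ✓ CMP  NZCV=0011
4: · SUBGE
5: · ADDCC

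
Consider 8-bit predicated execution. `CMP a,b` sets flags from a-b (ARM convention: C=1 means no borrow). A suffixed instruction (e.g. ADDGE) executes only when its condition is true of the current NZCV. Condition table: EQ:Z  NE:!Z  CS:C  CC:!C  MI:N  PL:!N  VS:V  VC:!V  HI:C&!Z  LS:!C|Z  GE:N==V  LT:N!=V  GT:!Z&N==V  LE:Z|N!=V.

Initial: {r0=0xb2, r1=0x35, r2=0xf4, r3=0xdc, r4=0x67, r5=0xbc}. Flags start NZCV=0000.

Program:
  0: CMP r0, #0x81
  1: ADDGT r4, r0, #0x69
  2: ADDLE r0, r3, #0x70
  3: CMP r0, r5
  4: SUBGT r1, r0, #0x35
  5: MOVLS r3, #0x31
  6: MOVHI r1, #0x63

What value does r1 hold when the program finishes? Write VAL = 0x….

VAL = 0x35

[0] flags=0010 → (cmp)
[1] flags=0010 GT?T → r4=0x1b
[2] flags=0010 LE?F → skip
[3] flags=1000 → (cmp)
[4] flags=1000 GT?F → skip
[5] flags=1000 LS?T → r3=0x31
[6] flags=1000 HI?F → skip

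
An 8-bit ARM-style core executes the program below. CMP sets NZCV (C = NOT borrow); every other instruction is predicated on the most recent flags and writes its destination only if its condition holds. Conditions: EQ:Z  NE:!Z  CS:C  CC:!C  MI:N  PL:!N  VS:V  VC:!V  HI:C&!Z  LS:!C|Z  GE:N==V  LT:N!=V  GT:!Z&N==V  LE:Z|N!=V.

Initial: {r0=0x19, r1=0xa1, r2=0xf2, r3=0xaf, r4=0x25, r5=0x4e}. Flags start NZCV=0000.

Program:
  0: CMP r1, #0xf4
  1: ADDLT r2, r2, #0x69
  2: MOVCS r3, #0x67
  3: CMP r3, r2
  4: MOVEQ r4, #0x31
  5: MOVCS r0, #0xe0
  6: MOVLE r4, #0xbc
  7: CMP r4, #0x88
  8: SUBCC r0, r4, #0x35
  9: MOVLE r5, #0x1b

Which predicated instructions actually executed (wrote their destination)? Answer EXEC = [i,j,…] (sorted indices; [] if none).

0: ✓ CMP  NZCV=1000
1: ✓ ADDLT  r2←0x5b
2: · MOVCS
3: ✓ CMP  NZCV=0011
4: · MOVEQ
5: ✓ MOVCS  r0←0xe0
6: ✓ MOVLE  r4←0xbc
7: ✓ CMP  NZCV=0010
8: · SUBCC
9: · MOVLE

EXEC = [1,5,6]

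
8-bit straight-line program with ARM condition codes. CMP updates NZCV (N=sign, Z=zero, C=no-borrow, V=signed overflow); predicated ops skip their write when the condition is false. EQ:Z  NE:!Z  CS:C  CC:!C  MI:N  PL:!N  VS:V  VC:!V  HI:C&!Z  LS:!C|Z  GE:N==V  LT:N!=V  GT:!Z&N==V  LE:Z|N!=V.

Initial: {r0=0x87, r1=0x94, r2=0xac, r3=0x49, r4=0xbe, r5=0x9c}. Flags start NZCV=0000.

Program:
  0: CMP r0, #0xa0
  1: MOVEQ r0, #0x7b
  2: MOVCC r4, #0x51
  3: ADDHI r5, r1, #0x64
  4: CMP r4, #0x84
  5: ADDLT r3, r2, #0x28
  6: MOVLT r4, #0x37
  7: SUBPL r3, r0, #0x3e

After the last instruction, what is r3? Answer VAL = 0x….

0: ✓ CMP  NZCV=1000
1: · MOVEQ
2: ✓ MOVCC  r4←0x51
3: · ADDHI
4: ✓ CMP  NZCV=1001
5: · ADDLT
6: · MOVLT
7: · SUBPL

VAL = 0x49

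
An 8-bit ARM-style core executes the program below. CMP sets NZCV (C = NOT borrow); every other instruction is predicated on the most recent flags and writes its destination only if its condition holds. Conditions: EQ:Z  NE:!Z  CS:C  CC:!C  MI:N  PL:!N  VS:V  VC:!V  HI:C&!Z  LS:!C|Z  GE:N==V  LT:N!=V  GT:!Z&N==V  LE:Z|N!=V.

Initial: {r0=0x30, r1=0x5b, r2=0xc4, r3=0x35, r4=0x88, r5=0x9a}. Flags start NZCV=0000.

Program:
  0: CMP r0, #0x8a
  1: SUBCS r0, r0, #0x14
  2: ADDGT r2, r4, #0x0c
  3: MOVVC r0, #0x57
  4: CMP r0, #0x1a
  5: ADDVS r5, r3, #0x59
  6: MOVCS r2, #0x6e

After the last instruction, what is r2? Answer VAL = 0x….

0: ✓ CMP  NZCV=1001
1: · SUBCS
2: ✓ ADDGT  r2←0x94
3: · MOVVC
4: ✓ CMP  NZCV=0010
5: · ADDVS
6: ✓ MOVCS  r2←0x6e

VAL = 0x6e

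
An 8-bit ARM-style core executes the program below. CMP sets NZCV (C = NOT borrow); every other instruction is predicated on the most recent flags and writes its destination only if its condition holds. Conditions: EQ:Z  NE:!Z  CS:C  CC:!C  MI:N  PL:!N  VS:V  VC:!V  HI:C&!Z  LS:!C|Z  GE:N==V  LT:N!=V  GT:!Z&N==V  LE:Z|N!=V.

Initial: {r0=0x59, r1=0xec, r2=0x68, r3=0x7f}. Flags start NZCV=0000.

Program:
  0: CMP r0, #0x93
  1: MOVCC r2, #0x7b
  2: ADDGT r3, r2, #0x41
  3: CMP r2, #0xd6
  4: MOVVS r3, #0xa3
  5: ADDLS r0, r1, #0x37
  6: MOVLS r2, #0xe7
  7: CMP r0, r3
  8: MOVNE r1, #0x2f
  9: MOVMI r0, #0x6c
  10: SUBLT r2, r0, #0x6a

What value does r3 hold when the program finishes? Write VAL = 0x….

0: ✓ CMP  NZCV=1001
1: ✓ MOVCC  r2←0x7b
2: ✓ ADDGT  r3←0xbc
3: ✓ CMP  NZCV=1001
4: ✓ MOVVS  r3←0xa3
5: ✓ ADDLS  r0←0x23
6: ✓ MOVLS  r2←0xe7
7: ✓ CMP  NZCV=1001
8: ✓ MOVNE  r1←0x2f
9: ✓ MOVMI  r0←0x6c
10: · SUBLT

VAL = 0xa3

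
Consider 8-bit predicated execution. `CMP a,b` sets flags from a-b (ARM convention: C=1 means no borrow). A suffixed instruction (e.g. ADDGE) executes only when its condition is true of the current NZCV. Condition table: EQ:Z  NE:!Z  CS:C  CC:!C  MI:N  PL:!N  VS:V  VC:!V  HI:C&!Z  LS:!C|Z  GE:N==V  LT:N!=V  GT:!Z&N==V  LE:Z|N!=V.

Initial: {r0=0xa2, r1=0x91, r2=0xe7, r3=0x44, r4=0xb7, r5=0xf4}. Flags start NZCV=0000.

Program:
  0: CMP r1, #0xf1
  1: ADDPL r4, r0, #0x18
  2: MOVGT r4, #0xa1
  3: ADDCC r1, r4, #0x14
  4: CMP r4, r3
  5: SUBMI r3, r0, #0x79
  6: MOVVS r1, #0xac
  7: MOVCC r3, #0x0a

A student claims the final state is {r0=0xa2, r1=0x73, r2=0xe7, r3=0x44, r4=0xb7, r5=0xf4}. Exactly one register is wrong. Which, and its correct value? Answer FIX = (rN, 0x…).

[0] flags=1000 → (cmp)
[1] flags=1000 PL?F → skip
[2] flags=1000 GT?F → skip
[3] flags=1000 CC?T → r1=0xcb
[4] flags=0011 → (cmp)
[5] flags=0011 MI?F → skip
[6] flags=0011 VS?T → r1=0xac
[7] flags=0011 CC?F → skip

FIX = (r1, 0xac)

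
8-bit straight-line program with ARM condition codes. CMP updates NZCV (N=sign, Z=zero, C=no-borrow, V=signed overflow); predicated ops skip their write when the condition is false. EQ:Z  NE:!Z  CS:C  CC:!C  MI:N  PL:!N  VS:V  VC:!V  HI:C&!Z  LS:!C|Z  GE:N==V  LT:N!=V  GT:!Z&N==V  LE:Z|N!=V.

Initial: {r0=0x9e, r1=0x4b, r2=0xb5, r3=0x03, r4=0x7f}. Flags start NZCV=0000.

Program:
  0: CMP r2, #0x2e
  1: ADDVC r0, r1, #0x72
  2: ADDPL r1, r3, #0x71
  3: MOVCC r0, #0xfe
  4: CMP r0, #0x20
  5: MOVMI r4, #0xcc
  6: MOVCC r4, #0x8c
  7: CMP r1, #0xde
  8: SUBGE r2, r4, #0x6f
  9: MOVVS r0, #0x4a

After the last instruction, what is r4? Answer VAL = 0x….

0: ✓ CMP  NZCV=1010
1: ✓ ADDVC  r0←0xbd
2: · ADDPL
3: · MOVCC
4: ✓ CMP  NZCV=1010
5: ✓ MOVMI  r4←0xcc
6: · MOVCC
7: ✓ CMP  NZCV=0000
8: ✓ SUBGE  r2←0x5d
9: · MOVVS

VAL = 0xcc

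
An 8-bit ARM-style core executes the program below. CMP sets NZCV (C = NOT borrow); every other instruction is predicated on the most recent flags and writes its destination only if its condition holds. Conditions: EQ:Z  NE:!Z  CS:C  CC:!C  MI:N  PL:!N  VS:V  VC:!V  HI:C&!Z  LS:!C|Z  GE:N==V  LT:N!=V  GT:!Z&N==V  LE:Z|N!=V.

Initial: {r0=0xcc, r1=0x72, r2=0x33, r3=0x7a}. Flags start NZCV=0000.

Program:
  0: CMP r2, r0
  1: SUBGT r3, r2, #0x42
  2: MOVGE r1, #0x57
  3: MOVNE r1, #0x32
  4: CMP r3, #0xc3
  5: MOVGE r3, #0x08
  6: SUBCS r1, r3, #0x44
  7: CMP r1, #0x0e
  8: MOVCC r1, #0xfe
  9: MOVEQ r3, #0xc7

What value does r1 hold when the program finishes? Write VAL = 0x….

0: ✓ CMP  NZCV=0000
1: ✓ SUBGT  r3←0xf1
2: ✓ MOVGE  r1←0x57
3: ✓ MOVNE  r1←0x32
4: ✓ CMP  NZCV=0010
5: ✓ MOVGE  r3←0x08
6: ✓ SUBCS  r1←0xc4
7: ✓ CMP  NZCV=1010
8: · MOVCC
9: · MOVEQ

VAL = 0xc4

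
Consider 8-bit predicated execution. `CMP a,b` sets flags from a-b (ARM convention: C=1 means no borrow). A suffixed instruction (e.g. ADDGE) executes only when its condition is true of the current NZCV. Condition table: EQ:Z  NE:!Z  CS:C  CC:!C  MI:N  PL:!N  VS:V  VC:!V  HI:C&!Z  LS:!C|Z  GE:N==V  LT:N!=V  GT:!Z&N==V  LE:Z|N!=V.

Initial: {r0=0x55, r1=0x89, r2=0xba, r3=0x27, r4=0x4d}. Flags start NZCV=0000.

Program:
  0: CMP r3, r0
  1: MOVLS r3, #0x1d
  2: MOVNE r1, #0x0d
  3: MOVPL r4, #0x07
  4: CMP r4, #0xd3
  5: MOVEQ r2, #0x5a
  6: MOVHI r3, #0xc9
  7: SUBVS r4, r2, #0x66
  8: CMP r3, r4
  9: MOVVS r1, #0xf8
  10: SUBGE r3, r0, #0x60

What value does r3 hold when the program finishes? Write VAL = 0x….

VAL = 0x1d

[0] flags=1000 → (cmp)
[1] flags=1000 LS?T → r3=0x1d
[2] flags=1000 NE?T → r1=0x0d
[3] flags=1000 PL?F → skip
[4] flags=0000 → (cmp)
[5] flags=0000 EQ?F → skip
[6] flags=0000 HI?F → skip
[7] flags=0000 VS?F → skip
[8] flags=1000 → (cmp)
[9] flags=1000 VS?F → skip
[10] flags=1000 GE?F → skip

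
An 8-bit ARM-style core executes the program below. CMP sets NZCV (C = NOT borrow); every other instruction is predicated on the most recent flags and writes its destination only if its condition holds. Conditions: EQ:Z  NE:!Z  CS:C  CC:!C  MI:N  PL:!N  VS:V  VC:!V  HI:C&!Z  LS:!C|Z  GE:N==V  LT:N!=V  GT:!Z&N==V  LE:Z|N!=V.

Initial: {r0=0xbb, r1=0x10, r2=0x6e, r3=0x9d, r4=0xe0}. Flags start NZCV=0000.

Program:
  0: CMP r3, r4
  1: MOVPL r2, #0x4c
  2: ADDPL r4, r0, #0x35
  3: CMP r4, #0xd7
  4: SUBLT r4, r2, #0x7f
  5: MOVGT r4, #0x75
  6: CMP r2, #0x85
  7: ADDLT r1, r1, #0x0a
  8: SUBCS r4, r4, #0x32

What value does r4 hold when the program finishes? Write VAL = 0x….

[0] flags=1000 → (cmp)
[1] flags=1000 PL?F → skip
[2] flags=1000 PL?F → skip
[3] flags=0010 → (cmp)
[4] flags=0010 LT?F → skip
[5] flags=0010 GT?T → r4=0x75
[6] flags=1001 → (cmp)
[7] flags=1001 LT?F → skip
[8] flags=1001 CS?F → skip

VAL = 0x75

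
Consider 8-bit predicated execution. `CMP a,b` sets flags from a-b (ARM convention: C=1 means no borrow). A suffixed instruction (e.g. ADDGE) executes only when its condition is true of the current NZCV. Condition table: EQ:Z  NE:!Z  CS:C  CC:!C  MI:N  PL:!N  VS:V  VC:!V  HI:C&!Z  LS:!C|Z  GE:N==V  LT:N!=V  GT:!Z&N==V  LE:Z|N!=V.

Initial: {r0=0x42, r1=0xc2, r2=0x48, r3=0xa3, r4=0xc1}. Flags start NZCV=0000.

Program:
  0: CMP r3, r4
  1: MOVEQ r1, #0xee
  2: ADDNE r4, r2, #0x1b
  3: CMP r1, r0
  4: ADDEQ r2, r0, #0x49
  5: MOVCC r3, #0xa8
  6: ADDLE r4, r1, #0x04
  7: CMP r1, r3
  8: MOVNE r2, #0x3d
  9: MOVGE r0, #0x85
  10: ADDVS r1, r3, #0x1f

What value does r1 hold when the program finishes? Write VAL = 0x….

[0] flags=1000 → (cmp)
[1] flags=1000 EQ?F → skip
[2] flags=1000 NE?T → r4=0x63
[3] flags=1010 → (cmp)
[4] flags=1010 EQ?F → skip
[5] flags=1010 CC?F → skip
[6] flags=1010 LE?T → r4=0xc6
[7] flags=0010 → (cmp)
[8] flags=0010 NE?T → r2=0x3d
[9] flags=0010 GE?T → r0=0x85
[10] flags=0010 VS?F → skip

VAL = 0xc2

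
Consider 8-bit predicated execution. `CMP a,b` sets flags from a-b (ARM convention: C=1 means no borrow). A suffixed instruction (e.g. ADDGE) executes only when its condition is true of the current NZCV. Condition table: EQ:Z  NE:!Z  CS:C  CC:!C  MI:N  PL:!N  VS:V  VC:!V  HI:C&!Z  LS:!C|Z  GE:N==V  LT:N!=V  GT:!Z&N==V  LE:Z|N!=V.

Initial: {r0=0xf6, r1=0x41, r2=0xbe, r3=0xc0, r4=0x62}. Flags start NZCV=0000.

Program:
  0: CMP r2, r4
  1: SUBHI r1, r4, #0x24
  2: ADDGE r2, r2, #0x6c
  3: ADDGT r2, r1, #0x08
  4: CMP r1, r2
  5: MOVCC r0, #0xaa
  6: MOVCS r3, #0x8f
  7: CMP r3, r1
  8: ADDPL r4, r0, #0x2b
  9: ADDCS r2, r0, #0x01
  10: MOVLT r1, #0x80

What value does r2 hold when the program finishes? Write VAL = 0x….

[0] flags=0011 → (cmp)
[1] flags=0011 HI?T → r1=0x3e
[2] flags=0011 GE?F → skip
[3] flags=0011 GT?F → skip
[4] flags=1001 → (cmp)
[5] flags=1001 CC?T → r0=0xaa
[6] flags=1001 CS?F → skip
[7] flags=1010 → (cmp)
[8] flags=1010 PL?F → skip
[9] flags=1010 CS?T → r2=0xab
[10] flags=1010 LT?T → r1=0x80

VAL = 0xab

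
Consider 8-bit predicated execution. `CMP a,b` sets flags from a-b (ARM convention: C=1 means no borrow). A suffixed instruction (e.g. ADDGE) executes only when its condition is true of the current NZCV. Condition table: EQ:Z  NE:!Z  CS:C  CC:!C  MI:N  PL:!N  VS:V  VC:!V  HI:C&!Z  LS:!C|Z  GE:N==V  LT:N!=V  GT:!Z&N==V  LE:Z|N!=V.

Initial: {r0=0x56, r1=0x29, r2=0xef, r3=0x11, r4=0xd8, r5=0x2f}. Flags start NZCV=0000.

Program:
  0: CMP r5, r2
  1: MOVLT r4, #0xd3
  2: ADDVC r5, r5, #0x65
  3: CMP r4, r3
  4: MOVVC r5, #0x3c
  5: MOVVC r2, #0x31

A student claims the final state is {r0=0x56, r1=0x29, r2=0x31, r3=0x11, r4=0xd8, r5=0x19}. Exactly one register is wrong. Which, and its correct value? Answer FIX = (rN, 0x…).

FIX = (r5, 0x3c)

[0] flags=0000 → (cmp)
[1] flags=0000 LT?F → skip
[2] flags=0000 VC?T → r5=0x94
[3] flags=1010 → (cmp)
[4] flags=1010 VC?T → r5=0x3c
[5] flags=1010 VC?T → r2=0x31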